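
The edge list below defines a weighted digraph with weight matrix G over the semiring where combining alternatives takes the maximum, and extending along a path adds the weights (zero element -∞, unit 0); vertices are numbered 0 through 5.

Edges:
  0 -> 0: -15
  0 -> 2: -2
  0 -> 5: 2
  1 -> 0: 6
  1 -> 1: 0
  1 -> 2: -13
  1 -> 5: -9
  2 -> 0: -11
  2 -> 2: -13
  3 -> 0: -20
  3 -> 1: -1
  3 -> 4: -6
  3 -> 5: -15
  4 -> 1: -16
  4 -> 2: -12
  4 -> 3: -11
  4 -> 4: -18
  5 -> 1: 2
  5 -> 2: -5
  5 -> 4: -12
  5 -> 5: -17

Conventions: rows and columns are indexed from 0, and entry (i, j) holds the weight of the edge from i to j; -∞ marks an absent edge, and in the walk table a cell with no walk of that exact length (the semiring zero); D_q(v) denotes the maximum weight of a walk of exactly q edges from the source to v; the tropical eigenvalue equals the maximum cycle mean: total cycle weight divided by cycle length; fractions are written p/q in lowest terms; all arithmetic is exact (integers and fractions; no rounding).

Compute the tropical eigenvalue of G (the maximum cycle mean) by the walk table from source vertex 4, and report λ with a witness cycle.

q=0: [-∞, -∞, -∞, -∞, 0, -∞]
q=1: [-∞, -16, -12, -11, -18, -∞]
q=2: [-10, -12, -25, -29, -17, -25]
q=3: [-6, -12, -12, -28, -35, -8]
q=4: [-6, -6, -8, -46, -20, -4]
q=5: [0, -2, -8, -31, -16, -4]
q=6: [4, -2, -2, -27, -16, 2]
Optimal cycle mean attained by: cycle 0->5->1->0, total 2 + 2 + 6, length 3.
Answer: λ = 10/3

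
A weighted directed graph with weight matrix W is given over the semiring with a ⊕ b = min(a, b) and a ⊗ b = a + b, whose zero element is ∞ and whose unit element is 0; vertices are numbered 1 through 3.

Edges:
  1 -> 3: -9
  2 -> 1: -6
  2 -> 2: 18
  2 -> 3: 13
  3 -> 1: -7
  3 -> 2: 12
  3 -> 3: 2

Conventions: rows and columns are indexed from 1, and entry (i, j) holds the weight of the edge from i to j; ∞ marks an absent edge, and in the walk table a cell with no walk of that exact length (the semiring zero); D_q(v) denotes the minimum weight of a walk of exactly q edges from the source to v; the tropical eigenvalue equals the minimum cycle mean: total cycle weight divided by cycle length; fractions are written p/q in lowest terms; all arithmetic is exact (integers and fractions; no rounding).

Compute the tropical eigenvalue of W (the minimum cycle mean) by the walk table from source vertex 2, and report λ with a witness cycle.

q=0: [∞, 0, ∞]
q=1: [-6, 18, 13]
q=2: [6, 25, -15]
q=3: [-22, -3, -13]
Optimal cycle mean attained by: cycle 1->3->1, total (-9) + (-7), length 2.
Answer: λ = -8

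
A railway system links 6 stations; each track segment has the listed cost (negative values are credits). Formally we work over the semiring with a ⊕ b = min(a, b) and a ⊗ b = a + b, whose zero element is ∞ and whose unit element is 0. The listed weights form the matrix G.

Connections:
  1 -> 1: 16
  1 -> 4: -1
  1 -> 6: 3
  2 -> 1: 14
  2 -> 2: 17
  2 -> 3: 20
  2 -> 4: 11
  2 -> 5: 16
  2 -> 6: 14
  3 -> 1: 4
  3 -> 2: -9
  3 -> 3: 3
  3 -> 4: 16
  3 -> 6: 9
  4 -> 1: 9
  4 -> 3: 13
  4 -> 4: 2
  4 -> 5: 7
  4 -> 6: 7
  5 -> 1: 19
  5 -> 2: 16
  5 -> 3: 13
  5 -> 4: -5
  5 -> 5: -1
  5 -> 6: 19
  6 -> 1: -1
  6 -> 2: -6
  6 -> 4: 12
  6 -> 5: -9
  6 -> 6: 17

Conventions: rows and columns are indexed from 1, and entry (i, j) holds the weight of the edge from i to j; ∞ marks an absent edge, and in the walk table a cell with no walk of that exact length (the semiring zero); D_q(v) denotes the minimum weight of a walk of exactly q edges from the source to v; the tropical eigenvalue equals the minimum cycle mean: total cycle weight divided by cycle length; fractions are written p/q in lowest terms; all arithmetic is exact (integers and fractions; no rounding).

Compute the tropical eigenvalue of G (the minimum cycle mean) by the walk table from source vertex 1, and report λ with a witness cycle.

q=0: [0, ∞, ∞, ∞, ∞, ∞]
q=1: [16, ∞, ∞, -1, ∞, 3]
q=2: [2, -3, 12, 1, -6, 6]
q=3: [5, 0, 7, -11, -7, 5]
q=4: [-2, -2, 2, -12, -8, -4]
q=5: [-5, -10, 1, -13, -13, -5]
q=6: [-6, -11, 0, -18, -14, -6]
Optimal cycle mean attained by: cycle 4->6->5->4, total 7 + (-9) + (-5), length 3.
Answer: λ = -7/3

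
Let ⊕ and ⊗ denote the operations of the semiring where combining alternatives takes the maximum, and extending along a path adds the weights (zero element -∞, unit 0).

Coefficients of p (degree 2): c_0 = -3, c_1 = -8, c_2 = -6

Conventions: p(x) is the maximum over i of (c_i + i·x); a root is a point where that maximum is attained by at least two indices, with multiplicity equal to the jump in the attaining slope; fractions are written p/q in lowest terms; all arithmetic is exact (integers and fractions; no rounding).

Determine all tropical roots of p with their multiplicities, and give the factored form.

hull edge (i=0, c=-3) to (i=2, c=-6): slope -3/2, span 2
Factored form: p(x) = -6 ⊗ (x ⊕ 3/2) ⊗ (x ⊕ 3/2)
Answer: roots = 3/2 (mult 2)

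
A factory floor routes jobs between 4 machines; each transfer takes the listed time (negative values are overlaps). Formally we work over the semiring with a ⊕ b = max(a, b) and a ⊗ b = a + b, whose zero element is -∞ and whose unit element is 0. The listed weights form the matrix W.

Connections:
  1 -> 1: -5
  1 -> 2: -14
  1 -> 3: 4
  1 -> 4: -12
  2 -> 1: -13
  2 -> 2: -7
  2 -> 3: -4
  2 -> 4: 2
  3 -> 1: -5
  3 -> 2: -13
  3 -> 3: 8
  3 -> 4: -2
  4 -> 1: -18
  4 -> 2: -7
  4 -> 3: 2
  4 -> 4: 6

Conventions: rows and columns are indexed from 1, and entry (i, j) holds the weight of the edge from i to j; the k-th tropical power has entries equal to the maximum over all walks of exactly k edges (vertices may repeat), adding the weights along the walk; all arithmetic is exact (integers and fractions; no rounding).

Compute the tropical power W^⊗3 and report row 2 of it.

W^⊗2:
  [-1, -9, 12, 2]
  [-9, -5, 4, 8]
  [3, -5, 16, 6]
  [-3, -1, 10, 12]
W^⊗3:
  [7, -1, 20, 10]
  [-1, 1, 12, 14]
  [11, 3, 24, 14]
  [5, 5, 18, 18]
Answer: row 2 of W^⊗3 = [-1, 1, 12, 14]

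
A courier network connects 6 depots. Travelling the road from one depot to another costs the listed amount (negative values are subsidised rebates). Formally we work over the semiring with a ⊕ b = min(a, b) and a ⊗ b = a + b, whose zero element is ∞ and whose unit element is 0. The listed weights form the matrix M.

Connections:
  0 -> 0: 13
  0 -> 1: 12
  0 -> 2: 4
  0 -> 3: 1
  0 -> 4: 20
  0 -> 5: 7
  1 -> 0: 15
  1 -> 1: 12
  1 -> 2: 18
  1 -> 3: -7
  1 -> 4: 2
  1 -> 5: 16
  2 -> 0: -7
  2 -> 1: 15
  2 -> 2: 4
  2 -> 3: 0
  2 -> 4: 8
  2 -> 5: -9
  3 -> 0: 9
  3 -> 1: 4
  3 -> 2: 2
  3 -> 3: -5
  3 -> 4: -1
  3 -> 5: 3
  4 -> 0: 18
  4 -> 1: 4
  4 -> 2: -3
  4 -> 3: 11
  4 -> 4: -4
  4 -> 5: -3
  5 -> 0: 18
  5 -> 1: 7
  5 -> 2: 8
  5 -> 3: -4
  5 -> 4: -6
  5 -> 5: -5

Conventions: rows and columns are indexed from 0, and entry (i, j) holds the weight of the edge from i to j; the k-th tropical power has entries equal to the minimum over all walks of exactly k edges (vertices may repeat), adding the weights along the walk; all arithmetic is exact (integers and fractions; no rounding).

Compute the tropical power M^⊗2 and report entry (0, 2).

M^⊗2:
  [-3, 5, 3, -4, 0, -5]
  [2, -3, -5, -12, -8, -4]
  [-3, -2, -3, -13, -15, -14]
  [-5, -1, -4, -10, -6, -7]
  [-10, 0, -7, -7, -9, -12]
  [1, -2, -9, -9, -11, -10]
Key observation: the optimum is the walk 0->3->2, with weight 1 + 2 = 3.
Optimal value attained by: walk 0->3->2.
Answer: (M^⊗2)[0][2] = 3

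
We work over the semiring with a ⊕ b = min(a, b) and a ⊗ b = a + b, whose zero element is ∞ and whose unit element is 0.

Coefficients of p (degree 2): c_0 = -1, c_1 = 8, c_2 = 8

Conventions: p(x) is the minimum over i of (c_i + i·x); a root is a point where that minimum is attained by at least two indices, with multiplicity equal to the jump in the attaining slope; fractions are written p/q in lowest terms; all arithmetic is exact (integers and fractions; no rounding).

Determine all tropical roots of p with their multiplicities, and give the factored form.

hull edge (i=0, c=-1) to (i=2, c=8): slope 9/2, span 2
Factored form: p(x) = 8 ⊗ (x ⊕ (-9/2)) ⊗ (x ⊕ (-9/2))
Answer: roots = -9/2 (mult 2)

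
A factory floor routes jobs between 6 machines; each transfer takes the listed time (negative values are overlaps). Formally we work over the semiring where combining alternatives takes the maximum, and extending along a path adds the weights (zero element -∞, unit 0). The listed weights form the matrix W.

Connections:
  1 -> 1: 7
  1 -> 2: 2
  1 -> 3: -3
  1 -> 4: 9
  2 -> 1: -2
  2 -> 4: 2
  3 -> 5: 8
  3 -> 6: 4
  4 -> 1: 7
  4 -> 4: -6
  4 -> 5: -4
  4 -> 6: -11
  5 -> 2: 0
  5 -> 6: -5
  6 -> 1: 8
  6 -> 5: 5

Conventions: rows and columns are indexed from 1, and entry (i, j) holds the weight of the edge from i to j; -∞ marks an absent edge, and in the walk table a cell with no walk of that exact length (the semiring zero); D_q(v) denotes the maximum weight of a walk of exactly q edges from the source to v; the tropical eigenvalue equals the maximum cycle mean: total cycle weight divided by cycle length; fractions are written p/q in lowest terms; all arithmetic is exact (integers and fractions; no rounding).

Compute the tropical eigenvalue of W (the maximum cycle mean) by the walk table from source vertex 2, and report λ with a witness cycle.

q=0: [-∞, 0, -∞, -∞, -∞, -∞]
q=1: [-2, -∞, -∞, 2, -∞, -∞]
q=2: [9, 0, -5, 7, -2, -9]
q=3: [16, 11, 6, 18, 3, -1]
q=4: [25, 18, 13, 25, 14, 10]
q=5: [32, 27, 22, 34, 21, 17]
q=6: [41, 34, 29, 41, 30, 26]
Optimal cycle mean attained by: cycle 1->4->1, total 9 + 7, length 2.
Answer: λ = 8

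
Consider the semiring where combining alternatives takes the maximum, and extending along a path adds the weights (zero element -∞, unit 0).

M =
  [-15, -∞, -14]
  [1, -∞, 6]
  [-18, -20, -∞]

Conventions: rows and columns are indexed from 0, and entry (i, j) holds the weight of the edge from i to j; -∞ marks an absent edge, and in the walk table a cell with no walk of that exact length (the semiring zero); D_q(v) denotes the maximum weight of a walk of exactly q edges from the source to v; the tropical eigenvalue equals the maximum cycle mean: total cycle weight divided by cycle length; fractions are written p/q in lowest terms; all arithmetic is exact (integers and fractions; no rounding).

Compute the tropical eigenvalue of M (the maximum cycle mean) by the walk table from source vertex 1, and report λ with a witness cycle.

q=0: [-∞, 0, -∞]
q=1: [1, -∞, 6]
q=2: [-12, -14, -13]
q=3: [-13, -33, -8]
Optimal cycle mean attained by: cycle 1->2->1, total 6 + (-20), length 2.
Answer: λ = -7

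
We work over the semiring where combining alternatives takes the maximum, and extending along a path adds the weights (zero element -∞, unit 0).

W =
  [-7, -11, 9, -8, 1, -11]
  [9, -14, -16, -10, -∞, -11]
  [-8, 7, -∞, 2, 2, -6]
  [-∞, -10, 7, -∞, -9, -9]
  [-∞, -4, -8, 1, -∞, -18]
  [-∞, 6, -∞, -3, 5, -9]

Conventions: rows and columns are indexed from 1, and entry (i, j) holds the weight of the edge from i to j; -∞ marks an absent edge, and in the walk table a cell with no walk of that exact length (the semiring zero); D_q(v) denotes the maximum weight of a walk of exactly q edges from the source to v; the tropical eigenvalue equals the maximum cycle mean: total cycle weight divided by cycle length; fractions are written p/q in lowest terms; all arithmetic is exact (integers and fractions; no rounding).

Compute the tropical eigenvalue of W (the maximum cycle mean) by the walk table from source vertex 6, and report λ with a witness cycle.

q=0: [-∞, -∞, -∞, -∞, -∞, 0]
q=1: [-∞, 6, -∞, -3, 5, -9]
q=2: [15, 1, 4, 6, -4, -5]
q=3: [10, 11, 24, 7, 16, 4]
q=4: [20, 31, 19, 26, 26, 18]
q=5: [40, 26, 33, 27, 23, 20]
q=6: [35, 40, 49, 35, 41, 29]
Optimal cycle mean attained by: cycle 1->3->2->1, total 9 + 7 + 9, length 3.
Answer: λ = 25/3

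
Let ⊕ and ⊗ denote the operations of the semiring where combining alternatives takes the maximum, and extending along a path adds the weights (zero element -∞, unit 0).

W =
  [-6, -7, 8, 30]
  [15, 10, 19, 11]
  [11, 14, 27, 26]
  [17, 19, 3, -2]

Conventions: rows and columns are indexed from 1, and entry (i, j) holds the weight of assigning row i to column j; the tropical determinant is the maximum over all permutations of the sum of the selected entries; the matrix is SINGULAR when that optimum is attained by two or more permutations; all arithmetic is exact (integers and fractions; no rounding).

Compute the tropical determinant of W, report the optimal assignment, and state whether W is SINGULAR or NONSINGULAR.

σ = (1, 2, 3, 4): (-6) + 10 + 27 + (-2) = 29
σ = (1, 2, 4, 3): (-6) + 10 + 26 + 3 = 33
σ = (1, 3, 2, 4): (-6) + 19 + 14 + (-2) = 25
σ = (1, 3, 4, 2): (-6) + 19 + 26 + 19 = 58
σ = (1, 4, 2, 3): (-6) + 11 + 14 + 3 = 22
σ = (1, 4, 3, 2): (-6) + 11 + 27 + 19 = 51
σ = (2, 1, 3, 4): (-7) + 15 + 27 + (-2) = 33
σ = (2, 1, 4, 3): (-7) + 15 + 26 + 3 = 37
σ = (2, 3, 1, 4): (-7) + 19 + 11 + (-2) = 21
σ = (2, 3, 4, 1): (-7) + 19 + 26 + 17 = 55
σ = (2, 4, 1, 3): (-7) + 11 + 11 + 3 = 18
σ = (2, 4, 3, 1): (-7) + 11 + 27 + 17 = 48
σ = (3, 1, 2, 4): 8 + 15 + 14 + (-2) = 35
σ = (3, 1, 4, 2): 8 + 15 + 26 + 19 = 68
σ = (3, 2, 1, 4): 8 + 10 + 11 + (-2) = 27
σ = (3, 2, 4, 1): 8 + 10 + 26 + 17 = 61
σ = (3, 4, 1, 2): 8 + 11 + 11 + 19 = 49
σ = (3, 4, 2, 1): 8 + 11 + 14 + 17 = 50
σ = (4, 1, 2, 3): 30 + 15 + 14 + 3 = 62
σ = (4, 1, 3, 2): 30 + 15 + 27 + 19 = 91
σ = (4, 2, 1, 3): 30 + 10 + 11 + 3 = 54
σ = (4, 2, 3, 1): 30 + 10 + 27 + 17 = 84
σ = (4, 3, 1, 2): 30 + 19 + 11 + 19 = 79
σ = (4, 3, 2, 1): 30 + 19 + 14 + 17 = 80
Optimal value attained by: σ = (4, 1, 3, 2).
Answer: det⊕(W) = 91; verdict: NONSINGULAR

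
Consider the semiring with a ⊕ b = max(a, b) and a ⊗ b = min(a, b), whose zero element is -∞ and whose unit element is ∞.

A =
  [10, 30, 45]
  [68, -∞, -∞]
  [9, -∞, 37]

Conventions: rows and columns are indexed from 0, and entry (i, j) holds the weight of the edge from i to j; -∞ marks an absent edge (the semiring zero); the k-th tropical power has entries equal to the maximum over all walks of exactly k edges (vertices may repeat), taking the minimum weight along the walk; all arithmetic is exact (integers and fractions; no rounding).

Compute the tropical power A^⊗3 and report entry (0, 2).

A^⊗2:
  [30, 10, 37]
  [10, 30, 45]
  [9, 9, 37]
A^⊗3:
  [10, 30, 37]
  [30, 10, 37]
  [9, 9, 37]
Key observation: the optimum is the walk 0->2->2->2, with weight 45 min 37 min 37 = 37.
Optimal value attained by: walk 0->2->2->2.
Answer: (A^⊗3)[0][2] = 37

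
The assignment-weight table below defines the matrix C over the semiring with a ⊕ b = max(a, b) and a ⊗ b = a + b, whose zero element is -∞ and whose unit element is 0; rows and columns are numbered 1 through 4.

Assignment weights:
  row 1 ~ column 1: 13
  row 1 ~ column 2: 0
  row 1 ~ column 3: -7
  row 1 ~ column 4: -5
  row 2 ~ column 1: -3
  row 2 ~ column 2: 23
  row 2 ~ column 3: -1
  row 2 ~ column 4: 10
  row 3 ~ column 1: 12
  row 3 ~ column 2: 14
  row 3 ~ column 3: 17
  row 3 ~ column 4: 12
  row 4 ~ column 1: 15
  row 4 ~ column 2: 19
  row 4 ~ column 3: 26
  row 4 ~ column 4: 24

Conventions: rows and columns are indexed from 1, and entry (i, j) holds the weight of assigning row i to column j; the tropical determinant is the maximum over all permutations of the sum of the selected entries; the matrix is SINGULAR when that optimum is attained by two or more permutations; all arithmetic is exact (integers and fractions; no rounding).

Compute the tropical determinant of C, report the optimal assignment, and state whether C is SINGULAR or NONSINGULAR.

σ = (1, 2, 3, 4): 13 + 23 + 17 + 24 = 77
σ = (1, 2, 4, 3): 13 + 23 + 12 + 26 = 74
σ = (1, 3, 2, 4): 13 + (-1) + 14 + 24 = 50
σ = (1, 3, 4, 2): 13 + (-1) + 12 + 19 = 43
σ = (1, 4, 2, 3): 13 + 10 + 14 + 26 = 63
σ = (1, 4, 3, 2): 13 + 10 + 17 + 19 = 59
σ = (2, 1, 3, 4): 0 + (-3) + 17 + 24 = 38
σ = (2, 1, 4, 3): 0 + (-3) + 12 + 26 = 35
σ = (2, 3, 1, 4): 0 + (-1) + 12 + 24 = 35
σ = (2, 3, 4, 1): 0 + (-1) + 12 + 15 = 26
σ = (2, 4, 1, 3): 0 + 10 + 12 + 26 = 48
σ = (2, 4, 3, 1): 0 + 10 + 17 + 15 = 42
σ = (3, 1, 2, 4): (-7) + (-3) + 14 + 24 = 28
σ = (3, 1, 4, 2): (-7) + (-3) + 12 + 19 = 21
σ = (3, 2, 1, 4): (-7) + 23 + 12 + 24 = 52
σ = (3, 2, 4, 1): (-7) + 23 + 12 + 15 = 43
σ = (3, 4, 1, 2): (-7) + 10 + 12 + 19 = 34
σ = (3, 4, 2, 1): (-7) + 10 + 14 + 15 = 32
σ = (4, 1, 2, 3): (-5) + (-3) + 14 + 26 = 32
σ = (4, 1, 3, 2): (-5) + (-3) + 17 + 19 = 28
σ = (4, 2, 1, 3): (-5) + 23 + 12 + 26 = 56
σ = (4, 2, 3, 1): (-5) + 23 + 17 + 15 = 50
σ = (4, 3, 1, 2): (-5) + (-1) + 12 + 19 = 25
σ = (4, 3, 2, 1): (-5) + (-1) + 14 + 15 = 23
Optimal value attained by: σ = (1, 2, 3, 4).
Answer: det⊕(C) = 77; verdict: NONSINGULAR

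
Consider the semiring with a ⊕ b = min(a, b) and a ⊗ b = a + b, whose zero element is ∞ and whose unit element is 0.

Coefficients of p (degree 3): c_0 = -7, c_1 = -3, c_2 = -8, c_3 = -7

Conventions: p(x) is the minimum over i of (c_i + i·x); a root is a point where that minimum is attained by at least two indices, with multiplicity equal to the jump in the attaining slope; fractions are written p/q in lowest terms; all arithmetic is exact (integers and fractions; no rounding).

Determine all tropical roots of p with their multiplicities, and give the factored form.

hull edge (i=0, c=-7) to (i=2, c=-8): slope -1/2, span 2
hull edge (i=2, c=-8) to (i=3, c=-7): slope 1, span 1
Factored form: p(x) = -7 ⊗ (x ⊕ (-1)) ⊗ (x ⊕ 1/2) ⊗ (x ⊕ 1/2)
Answer: roots = -1 (mult 1), 1/2 (mult 2)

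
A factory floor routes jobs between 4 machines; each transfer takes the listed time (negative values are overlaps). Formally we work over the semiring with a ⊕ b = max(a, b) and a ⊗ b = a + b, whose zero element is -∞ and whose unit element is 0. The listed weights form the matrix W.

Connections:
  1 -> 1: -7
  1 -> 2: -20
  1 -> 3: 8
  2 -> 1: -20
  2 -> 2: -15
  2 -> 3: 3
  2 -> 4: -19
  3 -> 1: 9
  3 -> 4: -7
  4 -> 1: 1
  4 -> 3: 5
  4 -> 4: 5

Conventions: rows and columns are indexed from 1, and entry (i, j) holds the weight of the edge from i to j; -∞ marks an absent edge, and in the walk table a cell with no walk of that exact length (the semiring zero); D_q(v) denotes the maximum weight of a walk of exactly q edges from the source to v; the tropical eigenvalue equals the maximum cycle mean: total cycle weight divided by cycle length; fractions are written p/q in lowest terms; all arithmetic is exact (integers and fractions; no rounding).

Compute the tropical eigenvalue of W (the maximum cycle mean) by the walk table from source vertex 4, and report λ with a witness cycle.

q=0: [-∞, -∞, -∞, 0]
q=1: [1, -∞, 5, 5]
q=2: [14, -19, 10, 10]
q=3: [19, -6, 22, 15]
q=4: [31, -1, 27, 20]
Optimal cycle mean attained by: cycle 1->3->1, total 8 + 9, length 2.
Answer: λ = 17/2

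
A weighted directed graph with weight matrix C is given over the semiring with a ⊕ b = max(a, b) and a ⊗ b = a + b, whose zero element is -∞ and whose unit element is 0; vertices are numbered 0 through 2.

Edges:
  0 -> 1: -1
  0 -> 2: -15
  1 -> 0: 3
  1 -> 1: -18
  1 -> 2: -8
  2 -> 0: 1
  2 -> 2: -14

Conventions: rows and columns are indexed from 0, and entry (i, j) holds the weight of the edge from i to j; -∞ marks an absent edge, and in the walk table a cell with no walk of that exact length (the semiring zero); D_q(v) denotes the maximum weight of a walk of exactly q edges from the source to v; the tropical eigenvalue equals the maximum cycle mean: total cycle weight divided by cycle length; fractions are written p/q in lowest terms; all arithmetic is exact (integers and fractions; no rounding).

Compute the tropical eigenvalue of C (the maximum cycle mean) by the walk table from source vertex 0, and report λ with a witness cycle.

q=0: [0, -∞, -∞]
q=1: [-∞, -1, -15]
q=2: [2, -19, -9]
q=3: [-8, 1, -13]
Optimal cycle mean attained by: cycle 0->1->0, total (-1) + 3, length 2.
Answer: λ = 1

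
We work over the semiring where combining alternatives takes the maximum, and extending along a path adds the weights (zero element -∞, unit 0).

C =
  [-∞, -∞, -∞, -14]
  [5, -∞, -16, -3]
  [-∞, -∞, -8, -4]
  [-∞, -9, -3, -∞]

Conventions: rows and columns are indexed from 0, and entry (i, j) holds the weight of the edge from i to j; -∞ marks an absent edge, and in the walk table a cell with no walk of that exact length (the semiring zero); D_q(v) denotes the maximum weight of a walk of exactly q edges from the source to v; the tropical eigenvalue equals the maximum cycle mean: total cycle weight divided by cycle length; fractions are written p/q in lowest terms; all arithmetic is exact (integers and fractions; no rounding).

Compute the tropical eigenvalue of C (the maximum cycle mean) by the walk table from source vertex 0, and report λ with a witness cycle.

q=0: [0, -∞, -∞, -∞]
q=1: [-∞, -∞, -∞, -14]
q=2: [-∞, -23, -17, -∞]
q=3: [-18, -∞, -25, -21]
q=4: [-∞, -30, -24, -29]
Optimal cycle mean attained by: cycle 2->3->2, total (-4) + (-3), length 2.
Answer: λ = -7/2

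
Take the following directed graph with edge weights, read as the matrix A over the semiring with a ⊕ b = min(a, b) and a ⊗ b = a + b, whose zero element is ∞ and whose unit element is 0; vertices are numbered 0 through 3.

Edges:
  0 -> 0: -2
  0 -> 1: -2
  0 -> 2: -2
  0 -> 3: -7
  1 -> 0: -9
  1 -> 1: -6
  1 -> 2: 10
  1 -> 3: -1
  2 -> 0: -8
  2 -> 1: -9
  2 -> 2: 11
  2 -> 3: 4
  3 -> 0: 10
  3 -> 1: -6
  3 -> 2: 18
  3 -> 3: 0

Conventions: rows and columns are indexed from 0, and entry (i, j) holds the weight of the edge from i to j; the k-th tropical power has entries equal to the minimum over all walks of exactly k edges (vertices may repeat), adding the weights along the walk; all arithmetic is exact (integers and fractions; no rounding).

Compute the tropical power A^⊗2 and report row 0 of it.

A^⊗2:
  [-11, -13, -4, -9]
  [-15, -12, -11, -16]
  [-18, -15, -10, -15]
  [-15, -12, 4, -7]
Answer: row 0 of A^⊗2 = [-11, -13, -4, -9]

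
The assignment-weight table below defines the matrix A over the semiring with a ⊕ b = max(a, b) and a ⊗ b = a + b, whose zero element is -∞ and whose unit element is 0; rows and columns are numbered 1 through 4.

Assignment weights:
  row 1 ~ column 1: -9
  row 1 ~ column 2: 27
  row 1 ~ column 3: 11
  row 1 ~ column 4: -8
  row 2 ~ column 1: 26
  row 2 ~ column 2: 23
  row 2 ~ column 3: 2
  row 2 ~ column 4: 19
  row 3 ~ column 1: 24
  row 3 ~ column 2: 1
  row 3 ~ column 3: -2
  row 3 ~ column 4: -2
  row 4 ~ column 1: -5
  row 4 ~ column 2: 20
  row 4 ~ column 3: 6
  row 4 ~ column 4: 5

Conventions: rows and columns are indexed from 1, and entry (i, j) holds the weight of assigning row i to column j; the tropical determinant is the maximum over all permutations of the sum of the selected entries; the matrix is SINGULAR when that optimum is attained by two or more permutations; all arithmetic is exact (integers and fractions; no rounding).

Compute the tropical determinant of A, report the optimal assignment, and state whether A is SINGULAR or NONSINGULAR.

σ = (1, 2, 3, 4): (-9) + 23 + (-2) + 5 = 17
σ = (1, 2, 4, 3): (-9) + 23 + (-2) + 6 = 18
σ = (1, 3, 2, 4): (-9) + 2 + 1 + 5 = -1
σ = (1, 3, 4, 2): (-9) + 2 + (-2) + 20 = 11
σ = (1, 4, 2, 3): (-9) + 19 + 1 + 6 = 17
σ = (1, 4, 3, 2): (-9) + 19 + (-2) + 20 = 28
σ = (2, 1, 3, 4): 27 + 26 + (-2) + 5 = 56
σ = (2, 1, 4, 3): 27 + 26 + (-2) + 6 = 57
σ = (2, 3, 1, 4): 27 + 2 + 24 + 5 = 58
σ = (2, 3, 4, 1): 27 + 2 + (-2) + (-5) = 22
σ = (2, 4, 1, 3): 27 + 19 + 24 + 6 = 76
σ = (2, 4, 3, 1): 27 + 19 + (-2) + (-5) = 39
σ = (3, 1, 2, 4): 11 + 26 + 1 + 5 = 43
σ = (3, 1, 4, 2): 11 + 26 + (-2) + 20 = 55
σ = (3, 2, 1, 4): 11 + 23 + 24 + 5 = 63
σ = (3, 2, 4, 1): 11 + 23 + (-2) + (-5) = 27
σ = (3, 4, 1, 2): 11 + 19 + 24 + 20 = 74
σ = (3, 4, 2, 1): 11 + 19 + 1 + (-5) = 26
σ = (4, 1, 2, 3): (-8) + 26 + 1 + 6 = 25
σ = (4, 1, 3, 2): (-8) + 26 + (-2) + 20 = 36
σ = (4, 2, 1, 3): (-8) + 23 + 24 + 6 = 45
σ = (4, 2, 3, 1): (-8) + 23 + (-2) + (-5) = 8
σ = (4, 3, 1, 2): (-8) + 2 + 24 + 20 = 38
σ = (4, 3, 2, 1): (-8) + 2 + 1 + (-5) = -10
Optimal value attained by: σ = (2, 4, 1, 3).
Answer: det⊕(A) = 76; verdict: NONSINGULAR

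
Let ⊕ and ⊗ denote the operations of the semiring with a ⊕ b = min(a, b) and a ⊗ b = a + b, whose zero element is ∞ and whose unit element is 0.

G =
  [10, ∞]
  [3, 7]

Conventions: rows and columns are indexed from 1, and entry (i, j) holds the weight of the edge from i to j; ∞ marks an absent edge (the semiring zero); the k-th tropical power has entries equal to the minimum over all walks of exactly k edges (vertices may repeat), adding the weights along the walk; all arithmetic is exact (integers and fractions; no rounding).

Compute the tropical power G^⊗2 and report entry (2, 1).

G^⊗2:
  [20, ∞]
  [10, 14]
Key observation: the optimum is the walk 2->2->1, with weight 7 + 3 = 10.
Optimal value attained by: walk 2->2->1.
Answer: (G^⊗2)[2][1] = 10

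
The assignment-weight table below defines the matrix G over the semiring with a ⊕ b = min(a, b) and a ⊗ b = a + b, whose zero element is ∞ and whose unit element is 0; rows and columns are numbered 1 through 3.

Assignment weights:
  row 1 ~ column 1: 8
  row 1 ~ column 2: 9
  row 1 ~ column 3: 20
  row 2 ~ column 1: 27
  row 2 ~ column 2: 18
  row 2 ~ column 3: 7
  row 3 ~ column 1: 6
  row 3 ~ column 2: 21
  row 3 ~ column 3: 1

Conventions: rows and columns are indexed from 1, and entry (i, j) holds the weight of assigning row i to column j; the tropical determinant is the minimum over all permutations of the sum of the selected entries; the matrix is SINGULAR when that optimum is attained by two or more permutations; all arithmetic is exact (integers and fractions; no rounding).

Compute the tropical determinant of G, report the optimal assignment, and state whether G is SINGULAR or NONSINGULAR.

σ = (1, 2, 3): 8 + 18 + 1 = 27
σ = (1, 3, 2): 8 + 7 + 21 = 36
σ = (2, 1, 3): 9 + 27 + 1 = 37
σ = (2, 3, 1): 9 + 7 + 6 = 22
σ = (3, 1, 2): 20 + 27 + 21 = 68
σ = (3, 2, 1): 20 + 18 + 6 = 44
Optimal value attained by: σ = (2, 3, 1).
Answer: det⊕(G) = 22; verdict: NONSINGULAR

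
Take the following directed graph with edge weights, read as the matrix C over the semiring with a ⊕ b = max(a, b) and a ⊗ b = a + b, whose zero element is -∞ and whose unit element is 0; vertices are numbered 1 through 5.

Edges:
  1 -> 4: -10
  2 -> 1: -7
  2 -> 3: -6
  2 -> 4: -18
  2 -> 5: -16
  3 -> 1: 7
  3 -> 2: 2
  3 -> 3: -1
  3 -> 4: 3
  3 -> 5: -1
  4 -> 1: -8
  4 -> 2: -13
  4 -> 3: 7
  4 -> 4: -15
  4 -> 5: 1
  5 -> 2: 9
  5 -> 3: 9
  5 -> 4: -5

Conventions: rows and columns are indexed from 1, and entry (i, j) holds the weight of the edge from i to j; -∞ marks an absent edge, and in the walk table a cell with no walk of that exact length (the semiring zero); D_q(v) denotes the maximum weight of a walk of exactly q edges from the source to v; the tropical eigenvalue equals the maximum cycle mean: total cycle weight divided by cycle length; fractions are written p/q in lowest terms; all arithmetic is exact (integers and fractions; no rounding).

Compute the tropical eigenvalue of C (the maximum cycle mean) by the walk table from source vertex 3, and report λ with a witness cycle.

q=0: [-∞, -∞, 0, -∞, -∞]
q=1: [7, 2, -1, 3, -1]
q=2: [6, 8, 10, 2, 4]
q=3: [17, 13, 13, 13, 9]
q=4: [20, 18, 20, 16, 14]
q=5: [27, 23, 23, 23, 19]
Optimal cycle mean attained by: cycle 3->4->3, total 3 + 7, length 2.
Answer: λ = 5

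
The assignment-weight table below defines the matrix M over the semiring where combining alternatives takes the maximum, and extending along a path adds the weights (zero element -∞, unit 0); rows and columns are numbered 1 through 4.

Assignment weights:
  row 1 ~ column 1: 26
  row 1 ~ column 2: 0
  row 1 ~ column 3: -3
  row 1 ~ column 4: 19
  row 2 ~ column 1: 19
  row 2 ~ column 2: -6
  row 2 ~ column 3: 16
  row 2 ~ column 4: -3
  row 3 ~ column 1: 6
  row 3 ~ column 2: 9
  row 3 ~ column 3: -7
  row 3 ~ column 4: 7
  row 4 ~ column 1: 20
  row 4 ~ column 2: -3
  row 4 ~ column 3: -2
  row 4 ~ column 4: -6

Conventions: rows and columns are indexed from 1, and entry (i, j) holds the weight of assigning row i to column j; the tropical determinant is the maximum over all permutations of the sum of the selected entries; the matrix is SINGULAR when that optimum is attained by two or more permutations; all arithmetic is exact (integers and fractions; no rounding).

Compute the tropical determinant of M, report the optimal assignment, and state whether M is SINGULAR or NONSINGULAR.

σ = (1, 2, 3, 4): 26 + (-6) + (-7) + (-6) = 7
σ = (1, 2, 4, 3): 26 + (-6) + 7 + (-2) = 25
σ = (1, 3, 2, 4): 26 + 16 + 9 + (-6) = 45
σ = (1, 3, 4, 2): 26 + 16 + 7 + (-3) = 46
σ = (1, 4, 2, 3): 26 + (-3) + 9 + (-2) = 30
σ = (1, 4, 3, 2): 26 + (-3) + (-7) + (-3) = 13
σ = (2, 1, 3, 4): 0 + 19 + (-7) + (-6) = 6
σ = (2, 1, 4, 3): 0 + 19 + 7 + (-2) = 24
σ = (2, 3, 1, 4): 0 + 16 + 6 + (-6) = 16
σ = (2, 3, 4, 1): 0 + 16 + 7 + 20 = 43
σ = (2, 4, 1, 3): 0 + (-3) + 6 + (-2) = 1
σ = (2, 4, 3, 1): 0 + (-3) + (-7) + 20 = 10
σ = (3, 1, 2, 4): (-3) + 19 + 9 + (-6) = 19
σ = (3, 1, 4, 2): (-3) + 19 + 7 + (-3) = 20
σ = (3, 2, 1, 4): (-3) + (-6) + 6 + (-6) = -9
σ = (3, 2, 4, 1): (-3) + (-6) + 7 + 20 = 18
σ = (3, 4, 1, 2): (-3) + (-3) + 6 + (-3) = -3
σ = (3, 4, 2, 1): (-3) + (-3) + 9 + 20 = 23
σ = (4, 1, 2, 3): 19 + 19 + 9 + (-2) = 45
σ = (4, 1, 3, 2): 19 + 19 + (-7) + (-3) = 28
σ = (4, 2, 1, 3): 19 + (-6) + 6 + (-2) = 17
σ = (4, 2, 3, 1): 19 + (-6) + (-7) + 20 = 26
σ = (4, 3, 1, 2): 19 + 16 + 6 + (-3) = 38
σ = (4, 3, 2, 1): 19 + 16 + 9 + 20 = 64
Optimal value attained by: σ = (4, 3, 2, 1).
Answer: det⊕(M) = 64; verdict: NONSINGULAR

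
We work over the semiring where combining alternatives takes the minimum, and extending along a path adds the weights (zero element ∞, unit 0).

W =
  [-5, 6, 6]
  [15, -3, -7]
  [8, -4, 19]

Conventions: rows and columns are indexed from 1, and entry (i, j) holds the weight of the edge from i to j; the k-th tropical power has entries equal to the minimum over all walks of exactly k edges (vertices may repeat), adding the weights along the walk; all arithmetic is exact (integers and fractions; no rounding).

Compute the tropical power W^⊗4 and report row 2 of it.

W^⊗2:
  [-10, 1, -1]
  [1, -11, -10]
  [3, -7, -11]
W^⊗3:
  [-15, -5, -6]
  [-4, -14, -18]
  [-3, -15, -14]
W^⊗4:
  [-20, -10, -12]
  [-10, -22, -21]
  [-8, -18, -22]
Answer: row 2 of W^⊗4 = [-10, -22, -21]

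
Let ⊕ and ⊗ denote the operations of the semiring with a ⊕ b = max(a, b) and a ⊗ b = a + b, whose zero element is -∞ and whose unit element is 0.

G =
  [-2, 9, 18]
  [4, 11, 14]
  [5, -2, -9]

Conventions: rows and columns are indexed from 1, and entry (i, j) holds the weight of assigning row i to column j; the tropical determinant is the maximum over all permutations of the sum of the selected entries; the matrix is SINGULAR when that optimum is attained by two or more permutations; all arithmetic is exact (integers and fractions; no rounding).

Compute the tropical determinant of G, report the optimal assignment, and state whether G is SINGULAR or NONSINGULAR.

σ = (1, 2, 3): (-2) + 11 + (-9) = 0
σ = (1, 3, 2): (-2) + 14 + (-2) = 10
σ = (2, 1, 3): 9 + 4 + (-9) = 4
σ = (2, 3, 1): 9 + 14 + 5 = 28
σ = (3, 1, 2): 18 + 4 + (-2) = 20
σ = (3, 2, 1): 18 + 11 + 5 = 34
Optimal value attained by: σ = (3, 2, 1).
Answer: det⊕(G) = 34; verdict: NONSINGULAR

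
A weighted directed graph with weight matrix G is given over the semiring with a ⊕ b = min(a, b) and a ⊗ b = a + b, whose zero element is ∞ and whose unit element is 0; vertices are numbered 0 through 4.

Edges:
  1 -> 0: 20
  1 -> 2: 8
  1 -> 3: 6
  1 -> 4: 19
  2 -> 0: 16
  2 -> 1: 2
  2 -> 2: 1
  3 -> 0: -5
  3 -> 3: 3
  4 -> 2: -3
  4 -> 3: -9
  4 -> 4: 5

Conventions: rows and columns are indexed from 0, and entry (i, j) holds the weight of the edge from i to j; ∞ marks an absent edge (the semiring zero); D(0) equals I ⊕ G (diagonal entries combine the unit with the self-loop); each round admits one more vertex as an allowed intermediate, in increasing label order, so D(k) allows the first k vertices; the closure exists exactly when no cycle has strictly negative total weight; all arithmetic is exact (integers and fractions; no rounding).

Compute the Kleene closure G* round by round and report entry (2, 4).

D(0):
  [0, ∞, ∞, ∞, ∞]
  [20, 0, 8, 6, 19]
  [16, 2, 0, ∞, ∞]
  [-5, ∞, ∞, 0, ∞]
  [∞, ∞, -3, -9, 0]
D(1):
  [0, ∞, ∞, ∞, ∞]
  [20, 0, 8, 6, 19]
  [16, 2, 0, ∞, ∞]
  [-5, ∞, ∞, 0, ∞]
  [∞, ∞, -3, -9, 0]
D(2):
  [0, ∞, ∞, ∞, ∞]
  [20, 0, 8, 6, 19]
  [16, 2, 0, 8, 21]
  [-5, ∞, ∞, 0, ∞]
  [∞, ∞, -3, -9, 0]
D(3):
  [0, ∞, ∞, ∞, ∞]
  [20, 0, 8, 6, 19]
  [16, 2, 0, 8, 21]
  [-5, ∞, ∞, 0, ∞]
  [13, -1, -3, -9, 0]
D(4):
  [0, ∞, ∞, ∞, ∞]
  [1, 0, 8, 6, 19]
  [3, 2, 0, 8, 21]
  [-5, ∞, ∞, 0, ∞]
  [-14, -1, -3, -9, 0]
D(5):
  [0, ∞, ∞, ∞, ∞]
  [1, 0, 8, 6, 19]
  [3, 2, 0, 8, 21]
  [-5, ∞, ∞, 0, ∞]
  [-14, -1, -3, -9, 0]
Answer: G*[2][4] = 21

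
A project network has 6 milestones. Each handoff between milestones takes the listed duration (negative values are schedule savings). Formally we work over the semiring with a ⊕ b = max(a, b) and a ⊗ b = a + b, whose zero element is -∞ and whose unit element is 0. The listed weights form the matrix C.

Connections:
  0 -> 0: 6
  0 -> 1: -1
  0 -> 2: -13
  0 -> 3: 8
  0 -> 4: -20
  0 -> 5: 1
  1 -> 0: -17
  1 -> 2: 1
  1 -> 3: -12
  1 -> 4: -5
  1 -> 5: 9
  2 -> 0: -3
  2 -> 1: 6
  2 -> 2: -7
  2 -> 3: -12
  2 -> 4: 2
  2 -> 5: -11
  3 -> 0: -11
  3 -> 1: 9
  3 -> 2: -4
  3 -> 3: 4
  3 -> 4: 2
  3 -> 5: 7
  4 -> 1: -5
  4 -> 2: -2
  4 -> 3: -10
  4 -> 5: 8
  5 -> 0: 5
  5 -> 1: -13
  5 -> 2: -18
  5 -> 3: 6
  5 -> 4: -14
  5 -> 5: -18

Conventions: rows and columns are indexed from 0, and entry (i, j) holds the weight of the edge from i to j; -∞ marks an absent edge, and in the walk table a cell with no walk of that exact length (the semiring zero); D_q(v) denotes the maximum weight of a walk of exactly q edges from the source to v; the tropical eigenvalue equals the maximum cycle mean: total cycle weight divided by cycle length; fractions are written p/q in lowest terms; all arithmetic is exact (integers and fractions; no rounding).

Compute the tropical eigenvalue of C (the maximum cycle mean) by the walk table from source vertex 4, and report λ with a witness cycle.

q=0: [-∞, -∞, -∞, -∞, 0, -∞]
q=1: [-∞, -5, -2, -10, -∞, 8]
q=2: [13, 4, -4, 14, 0, 4]
q=3: [19, 23, 10, 21, 16, 21]
q=4: [26, 30, 24, 27, 23, 32]
q=5: [37, 36, 31, 38, 29, 39]
q=6: [44, 47, 37, 45, 40, 45]
Optimal cycle mean attained by: cycle 1->5->3->1, total 9 + 6 + 9, length 3.
Answer: λ = 8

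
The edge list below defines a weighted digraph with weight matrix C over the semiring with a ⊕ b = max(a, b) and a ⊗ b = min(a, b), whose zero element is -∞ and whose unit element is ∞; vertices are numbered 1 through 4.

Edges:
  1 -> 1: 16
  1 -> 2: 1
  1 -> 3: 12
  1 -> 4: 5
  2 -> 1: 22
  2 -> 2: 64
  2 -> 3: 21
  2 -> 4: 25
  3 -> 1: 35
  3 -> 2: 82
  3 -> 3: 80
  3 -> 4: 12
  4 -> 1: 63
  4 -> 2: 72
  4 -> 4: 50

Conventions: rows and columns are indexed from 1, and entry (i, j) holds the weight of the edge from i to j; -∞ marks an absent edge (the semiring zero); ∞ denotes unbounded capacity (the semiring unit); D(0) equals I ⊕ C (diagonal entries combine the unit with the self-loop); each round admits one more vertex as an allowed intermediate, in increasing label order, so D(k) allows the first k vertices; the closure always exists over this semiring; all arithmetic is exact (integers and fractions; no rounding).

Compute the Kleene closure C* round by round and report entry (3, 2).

D(0):
  [∞, 1, 12, 5]
  [22, ∞, 21, 25]
  [35, 82, ∞, 12]
  [63, 72, -∞, ∞]
D(1):
  [∞, 1, 12, 5]
  [22, ∞, 21, 25]
  [35, 82, ∞, 12]
  [63, 72, 12, ∞]
D(2):
  [∞, 1, 12, 5]
  [22, ∞, 21, 25]
  [35, 82, ∞, 25]
  [63, 72, 21, ∞]
D(3):
  [∞, 12, 12, 12]
  [22, ∞, 21, 25]
  [35, 82, ∞, 25]
  [63, 72, 21, ∞]
D(4):
  [∞, 12, 12, 12]
  [25, ∞, 21, 25]
  [35, 82, ∞, 25]
  [63, 72, 21, ∞]
Answer: C*[3][2] = 82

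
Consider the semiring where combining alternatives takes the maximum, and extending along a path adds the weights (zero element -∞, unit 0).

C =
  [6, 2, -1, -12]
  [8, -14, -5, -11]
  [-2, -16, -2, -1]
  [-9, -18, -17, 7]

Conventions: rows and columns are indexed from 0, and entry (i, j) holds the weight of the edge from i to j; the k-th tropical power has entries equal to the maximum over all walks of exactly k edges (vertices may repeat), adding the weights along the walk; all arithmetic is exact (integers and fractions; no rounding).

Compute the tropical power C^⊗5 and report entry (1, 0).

C^⊗2:
  [12, 8, 5, -2]
  [14, 10, 7, -4]
  [4, 0, -3, 6]
  [-2, -7, -10, 14]
C^⊗3:
  [18, 14, 11, 5]
  [20, 16, 13, 6]
  [10, 6, 3, 13]
  [5, 0, -3, 21]
C^⊗4:
  [24, 20, 17, 12]
  [26, 22, 19, 13]
  [16, 12, 9, 20]
  [12, 7, 4, 28]
C^⊗5:
  [30, 26, 23, 19]
  [32, 28, 25, 20]
  [22, 18, 15, 27]
  [19, 14, 11, 35]
Key observation: the optimum is the walk 1->0->0->0->0->0, with weight 8 + 6 + 6 + 6 + 6 = 32.
Optimal value attained by: walk 1->0->0->0->0->0.
Answer: (C^⊗5)[1][0] = 32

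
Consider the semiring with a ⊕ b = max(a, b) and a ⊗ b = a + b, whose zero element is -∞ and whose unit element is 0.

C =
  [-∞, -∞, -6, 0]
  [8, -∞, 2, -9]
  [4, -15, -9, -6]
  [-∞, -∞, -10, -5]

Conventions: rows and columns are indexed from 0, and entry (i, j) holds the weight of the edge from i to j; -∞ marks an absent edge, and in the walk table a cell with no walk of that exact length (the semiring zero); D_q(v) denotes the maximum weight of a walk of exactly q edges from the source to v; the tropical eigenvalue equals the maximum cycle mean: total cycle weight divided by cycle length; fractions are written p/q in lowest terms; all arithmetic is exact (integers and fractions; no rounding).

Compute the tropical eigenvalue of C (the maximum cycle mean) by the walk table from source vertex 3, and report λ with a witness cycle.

q=0: [-∞, -∞, -∞, 0]
q=1: [-∞, -∞, -10, -5]
q=2: [-6, -25, -15, -10]
q=3: [-11, -30, -12, -6]
q=4: [-8, -27, -16, -11]
Optimal cycle mean attained by: cycle 0->2->0, total (-6) + 4, length 2.
Answer: λ = -1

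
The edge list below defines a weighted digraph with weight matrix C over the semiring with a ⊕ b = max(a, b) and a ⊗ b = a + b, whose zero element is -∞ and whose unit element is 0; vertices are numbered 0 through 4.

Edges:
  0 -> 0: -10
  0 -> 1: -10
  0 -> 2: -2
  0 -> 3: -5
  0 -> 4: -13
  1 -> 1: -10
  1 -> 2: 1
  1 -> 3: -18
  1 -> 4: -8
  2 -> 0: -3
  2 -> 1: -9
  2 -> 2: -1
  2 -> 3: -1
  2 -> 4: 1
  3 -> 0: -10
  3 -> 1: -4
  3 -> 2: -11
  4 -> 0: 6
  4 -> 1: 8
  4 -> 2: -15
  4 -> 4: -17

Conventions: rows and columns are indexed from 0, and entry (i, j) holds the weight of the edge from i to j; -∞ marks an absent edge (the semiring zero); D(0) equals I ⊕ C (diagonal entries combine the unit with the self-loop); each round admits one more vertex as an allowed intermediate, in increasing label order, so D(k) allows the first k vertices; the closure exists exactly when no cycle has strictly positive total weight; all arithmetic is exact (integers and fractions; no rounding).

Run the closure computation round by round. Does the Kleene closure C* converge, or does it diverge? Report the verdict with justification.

D(0):
  [0, -10, -2, -5, -13]
  [-∞, 0, 1, -18, -8]
  [-3, -9, 0, -1, 1]
  [-10, -4, -11, 0, -∞]
  [6, 8, -15, -∞, 0]
D(1):
  [0, -10, -2, -5, -13]
  [-∞, 0, 1, -18, -8]
  [-3, -9, 0, -1, 1]
  [-10, -4, -11, 0, -23]
  [6, 8, 4, 1, 0]
D(2):
  [0, -10, -2, -5, -13]
  [-∞, 0, 1, -18, -8]
  [-3, -9, 0, -1, 1]
  [-10, -4, -3, 0, -12]
  [6, 8, 9, 1, 0]
Detection: at round 3, diagonal entry (4, 4) turns strictly positive.
Key observation: the cycle 4->0->2->4 has total weight 6 + (-2) + 1, which is strictly positive.
Answer: DIVERGES — positive cycle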